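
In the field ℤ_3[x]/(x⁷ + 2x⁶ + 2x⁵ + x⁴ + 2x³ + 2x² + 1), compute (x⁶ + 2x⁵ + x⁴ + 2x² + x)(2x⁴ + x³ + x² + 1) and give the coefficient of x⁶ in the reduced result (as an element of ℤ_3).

Multiply in ℤ_3[x]: (x⁶ + 2x⁵ + x⁴ + 2x² + x)·(2x⁴ + x³ + x² + 1) = 2x¹⁰ + 2x⁹ + 2x⁸ + x⁴ + x³ + 2x² + x.
Reduce using x⁷ ≡ x⁶ + x⁵ + 2x⁴ + x³ + x² + 2 (mod x⁷ + 2x⁶ + 2x⁵ + x⁴ + 2x³ + 2x² + 1).
Reduced: x⁶ + 2x⁵ + 2x³ + 2x² + 2x + 2.

1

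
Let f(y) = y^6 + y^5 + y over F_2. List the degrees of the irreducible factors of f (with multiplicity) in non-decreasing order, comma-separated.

Roots in F_2: f(0) = 0 → root; f(1) = 1.
Linear factors from roots: (y).
Complete factorization: f(y) = (y)·(y^2 + y + 1)·(y^3 + y + 1).
Factor degrees with multiplicity: 1 + 2 + 3 = 6.

1, 2, 3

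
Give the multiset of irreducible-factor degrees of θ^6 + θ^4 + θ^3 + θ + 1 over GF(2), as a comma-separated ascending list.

Write h(θ) = θ^6 + θ^4 + θ^3 + θ + 1.
Roots in GF(2): h(0) = 1; h(1) = 1.
Complete factorization: h(θ) = (θ^6 + θ^4 + θ^3 + θ + 1).
Factor degrees with multiplicity: 6 = 6.

6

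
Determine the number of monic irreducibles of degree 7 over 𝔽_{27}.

The number of monic irreducibles of degree 7 over GF(27) is (1/7)·Σ_{d∣7} μ(7/d) 27^d.
Divisors of 7: 1, 7; μ(7/d) for each: -1, 1.
Σ = − 27^1 + 27^7 = 10460353176.
N = 10460353176/7 = 1494336168.

1494336168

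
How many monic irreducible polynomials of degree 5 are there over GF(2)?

The number of monic irreducibles of degree 5 over GF(2) is (1/5)·Σ_{d∣5} μ(5/d) 2^d.
Divisors of 5: 1, 5; μ(5/d) for each: -1, 1.
Σ = − 2^1 + 2^5 = 30.
N = 30/5 = 6.

6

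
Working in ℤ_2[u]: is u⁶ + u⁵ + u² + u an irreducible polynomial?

Write P(u) = u⁶ + u⁵ + u² + u.
Check for roots in ℤ_2: P(0) = 0 → root; P(1) = 0 → root.
P(0) = 0, so (u) divides P(u); P is reducible.

No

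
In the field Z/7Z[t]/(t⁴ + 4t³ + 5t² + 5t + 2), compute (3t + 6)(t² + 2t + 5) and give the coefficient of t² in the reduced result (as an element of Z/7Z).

Multiply in Z/7Z[t]: (3t + 6)·(t² + 2t + 5) = 3t³ + 5t² + 6t + 2.
Reduced: 3t³ + 5t² + 6t + 2.

5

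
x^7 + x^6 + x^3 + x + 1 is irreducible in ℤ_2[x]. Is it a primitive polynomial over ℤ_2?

Yes

Write f(x) = x^7 + x^6 + x^3 + x + 1.
|GF(2^7)^×| = 2^7 − 1 = 127. Prime factorization: 127 = 127.
f is primitive ⇔ x has order 127 in GF(2)[x]/(f), i.e. x^(127/q) ≠ 1 for each prime q | 127.
x^(1) mod f = x.
None equal 1, so x has full order 127; f is primitive.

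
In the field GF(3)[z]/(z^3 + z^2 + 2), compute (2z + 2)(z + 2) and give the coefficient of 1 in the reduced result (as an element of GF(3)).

1

Multiply in GF(3)[z]: (2z + 2)·(z + 2) = 2z^2 + 1.
Reduced: 2z^2 + 1.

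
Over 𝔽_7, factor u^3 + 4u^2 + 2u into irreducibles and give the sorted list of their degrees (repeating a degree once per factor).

Write g(u) = u^3 + 4u^2 + 2u.
Linear factors from roots: (u), (u + 6), (u + 5).
Complete factorization: g(u) = (u)·(u + 5)·(u + 6).
Factor degrees with multiplicity: 1 + 1 + 1 = 3.

1, 1, 1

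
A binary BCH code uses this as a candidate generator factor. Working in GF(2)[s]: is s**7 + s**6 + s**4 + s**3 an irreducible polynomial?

Write P(s) = s**7 + s**6 + s**4 + s**3.
Check for roots in GF(2): P(0) = 0 → root; P(1) = 0 → root.
P(0) = 0, so (s) divides P(s); P is reducible.

No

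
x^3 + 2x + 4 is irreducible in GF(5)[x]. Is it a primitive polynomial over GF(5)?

No

Write f(x) = x^3 + 2x + 4.
|GF(5^3)^×| = 5^3 − 1 = 124. Prime factorization: 124 = 2^2·31.
f is primitive ⇔ x has order 124 in GF(5)[x]/(f), i.e. x^(124/q) ≠ 1 for each prime q | 124.
x^(62) mod f = 1
x^(4) mod f = 3x^2 + x.
Since x^(62) = 1, the order of x divides 62 < 124; not primitive.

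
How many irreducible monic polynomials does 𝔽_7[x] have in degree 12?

1153430600

x^(7^12) − x is the product of all monic irreducibles of degree dividing 12; Möbius inversion gives N = (1/12) Σ μ(12/d)·7^d.
Divisors of 12: 1, 2, 3, 4, 6, 12; μ(12/d) for each: 0, 1, 0, -1, -1, 1.
Σ = 7^2 − 7^4 − 7^6 + 7^12 = 13841167200.
N = 13841167200/12 = 1153430600.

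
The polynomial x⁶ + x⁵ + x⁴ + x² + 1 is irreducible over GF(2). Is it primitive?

Write f(x) = x⁶ + x⁵ + x⁴ + x² + 1.
|GF(2^6)^×| = 2^6 − 1 = 63. Prime factorization: 63 = 3^2·7.
f is primitive ⇔ x has order 63 in GF(2)[x]/(f), i.e. x^(63/q) ≠ 1 for each prime q | 63.
x^(21) mod f = 1
x^(9) mod f = x³ + 1.
Since x^(21) = 1, the order of x divides 21 < 63; not primitive.

No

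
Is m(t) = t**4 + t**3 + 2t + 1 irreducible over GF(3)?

Check for roots in GF(3): m(0) = 1; m(1) = 2; m(2) = 2.
No roots, so no linear factors.
Monic irreducibles of degree 2 over GF(3): t**2 + 1, t**2 + t + 2, t**2 + 2t + 2.
None of them divide m (all give nonzero remainder).
No irreducible factor of degree ≤ 2 exists, so m is irreducible over GF(3).

Yes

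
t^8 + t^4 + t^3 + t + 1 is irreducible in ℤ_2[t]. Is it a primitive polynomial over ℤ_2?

Write f(t) = t^8 + t^4 + t^3 + t + 1.
|GF(2^8)^×| = 2^8 − 1 = 255. Prime factorization: 255 = 3·5·17.
f is primitive ⇔ t has order 255 in GF(2)[t]/(f), i.e. t^(255/q) ≠ 1 for each prime q | 255.
t^(85) mod f = t^7 + t^5 + t^4 + t^3 + t^2 + 1.
t^(51) mod f = 1
t^(15) mod f = t^5 + t^3 + t^2 + t + 1.
Since t^(51) = 1, the order of t divides 51 < 255; not primitive.

No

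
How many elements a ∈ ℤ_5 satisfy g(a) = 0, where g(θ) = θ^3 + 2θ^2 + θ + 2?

Evaluate at each of the 5 elements of ℤ_5:
g(0) = 2; g(1) = 1; g(2) = 0 → root; g(3) = 0 → root; g(4) = 2.
Roots: {2, 3}.

2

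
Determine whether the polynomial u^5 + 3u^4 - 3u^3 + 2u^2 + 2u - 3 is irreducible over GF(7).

Write m(u) = u^5 + 3u^4 - 3u^3 + 2u^2 + 2u - 3.
Check for roots in GF(7): m(0) = 4; m(1) = 2; m(2) = 2; m(3) = 6; m(4) = 6; m(5) = 6; m(6) = 2.
No roots, so no linear factors.
Degree-2 irreducible divisors: test the 21 monic irreducibles of degree 2 over GF(7).
None of them divide m (all give nonzero remainder).
No irreducible factor of degree ≤ 2 exists, so m is irreducible over GF(7).

Yes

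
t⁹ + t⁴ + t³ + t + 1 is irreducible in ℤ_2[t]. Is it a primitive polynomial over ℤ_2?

Yes

Write f(t) = t⁹ + t⁴ + t³ + t + 1.
|GF(2^9)^×| = 2^9 − 1 = 511. Prime factorization: 511 = 7·73.
f is primitive ⇔ t has order 511 in GF(2)[t]/(f), i.e. t^(511/q) ≠ 1 for each prime q | 511.
t^(73) mod f = t⁸ + t⁷ + t⁵ + t⁴ + t³ + t² + t.
t^(7) mod f = t⁷.
None equal 1, so t has full order 511; f is primitive.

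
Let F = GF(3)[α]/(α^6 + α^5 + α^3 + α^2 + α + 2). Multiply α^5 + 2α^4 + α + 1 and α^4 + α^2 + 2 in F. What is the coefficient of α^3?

Multiply in GF(3)[α]: (α^5 + 2α^4 + α + 1)·(α^4 + α^2 + 2) = α^9 + 2α^8 + α^7 + 2α^6 + 2α^4 + α^3 + α^2 + 2α + 2.
Reduce using α^6 ≡ 2α^5 + 2α^3 + 2α^2 + 2α + 1 (mod α^6 + α^5 + α^3 + α^2 + α + 2).
Reduced: α^2 + α.

0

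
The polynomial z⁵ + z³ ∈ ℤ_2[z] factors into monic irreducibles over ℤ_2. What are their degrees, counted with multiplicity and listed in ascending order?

1, 1, 1, 1, 1

Write f(z) = z⁵ + z³.
Roots in ℤ_2: f(0) = 0 → root; f(1) = 0 → root.
Linear factors from roots: (z), (z + 1).
Complete factorization: f(z) = (z + 1)^2·(z)^3.
Factor degrees with multiplicity: 1 + 1 + 1 + 1 + 1 = 5.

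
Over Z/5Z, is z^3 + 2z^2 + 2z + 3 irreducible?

Write g(z) = z^3 + 2z^2 + 2z + 3.
Check for roots in Z/5Z: g(0) = 3; g(1) = 3; g(2) = 3; g(3) = 4; g(4) = 2.
No roots. A degree-3 polynomial over a field with no linear factor is irreducible.

Yes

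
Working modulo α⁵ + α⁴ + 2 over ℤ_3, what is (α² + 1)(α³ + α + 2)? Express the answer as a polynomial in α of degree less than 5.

Multiply in ℤ_3[α]: (α² + 1)·(α³ + α + 2) = α⁵ + 2α³ + 2α² + α + 2.
Reduce using α⁵ ≡ 2α⁴ + 1 (mod α⁵ + α⁴ + 2).
Reduced: 2α⁴ + 2α³ + 2α² + α.

2α^4 + 2α^3 + 2α^2 + α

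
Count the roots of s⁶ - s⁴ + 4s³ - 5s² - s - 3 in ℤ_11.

5

Write f(s) = s⁶ - s⁴ + 4s³ - 5s² - s - 3.
Evaluate at each of the 11 elements of ℤ_11:
f(0) = 8; f(1) = 6; f(2) = 0 → root; f(3) = 1; f(4) = 5; f(5) = 0 → root; f(6) = 0 → root; f(7) = 7; f(8) = 0 → root; f(9) = 6; f(10) = 0 → root.
Roots: {2, 5, 6, 8, 10}.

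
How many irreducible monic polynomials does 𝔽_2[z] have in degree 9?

56

Gauss's count: N_{2}(9) = (1/9) Σ_{d|9} μ(9/d)·2^d.
Divisors of 9: 1, 3, 9; μ(9/d) for each: 0, -1, 1.
Σ = − 2^3 + 2^9 = 504.
N = 504/9 = 56.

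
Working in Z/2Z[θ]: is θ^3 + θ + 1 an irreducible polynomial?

Write g(θ) = θ^3 + θ + 1.
Check for roots in Z/2Z: g(0) = 1; g(1) = 1.
No roots. A degree-3 polynomial over a field with no linear factor is irreducible.

Yes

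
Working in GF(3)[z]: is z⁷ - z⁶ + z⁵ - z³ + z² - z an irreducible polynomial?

Write f(z) = z⁷ - z⁶ + z⁵ - z³ + z² - z.
Check for roots in GF(3): f(0) = 0 → root; f(1) = 0 → root; f(2) = 0 → root.
f(0) = 0, so (z) divides f(z); f is reducible.

No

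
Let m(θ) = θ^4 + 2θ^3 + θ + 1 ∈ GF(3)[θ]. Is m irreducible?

Yes

Check for roots in GF(3): m(0) = 1; m(1) = 2; m(2) = 2.
No roots, so no linear factors.
Monic irreducibles of degree 2 over GF(3): θ^2 + 1, θ^2 + θ + 2, θ^2 + 2θ + 2.
None of them divide m (all give nonzero remainder).
No irreducible factor of degree ≤ 2 exists, so m is irreducible over GF(3).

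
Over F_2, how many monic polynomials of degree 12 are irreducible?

335

By the necklace-counting formula, N_2(12) = (1/12) Σ_{d|12} μ(12/d)·2^d.
Divisors of 12: 1, 2, 3, 4, 6, 12; μ(12/d) for each: 0, 1, 0, -1, -1, 1.
Σ = 2^2 − 2^4 − 2^6 + 2^12 = 4020.
N = 4020/12 = 335.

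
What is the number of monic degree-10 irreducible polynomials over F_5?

Gauss's count: N_{5}(10) = (1/10) Σ_{d|10} μ(10/d)·5^d.
Divisors of 10: 1, 2, 5, 10; μ(10/d) for each: 1, -1, -1, 1.
Σ = 5^1 − 5^2 − 5^5 + 5^10 = 9762480.
N = 9762480/10 = 976248.

976248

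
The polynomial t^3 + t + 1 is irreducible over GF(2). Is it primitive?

Yes

Write f(t) = t^3 + t + 1.
|GF(2^3)^×| = 2^3 − 1 = 7. Prime factorization: 7 = 7.
f is primitive ⇔ t has order 7 in GF(2)[t]/(f), i.e. t^(7/q) ≠ 1 for each prime q | 7.
t^(1) mod f = t.
None equal 1, so t has full order 7; f is primitive.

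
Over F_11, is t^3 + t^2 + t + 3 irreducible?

Yes

Write f(t) = t^3 + t^2 + t + 3.
Check each element of F_11 for a root: f(0)=3, f(1)=6, f(2)=6, f(3)=9, f(4)=10, f(5)=4, f(6)=8, f(7)=6, f(8)=4, f(9)=8, f(10)=2.
No roots. A degree-3 polynomial over a field with no linear factor is irreducible.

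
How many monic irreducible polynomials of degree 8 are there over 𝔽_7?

720300

x^(7^8) − x is the product of all monic irreducibles of degree dividing 8; Möbius inversion gives N = (1/8) Σ μ(8/d)·7^d.
Divisors of 8: 1, 2, 4, 8; μ(8/d) for each: 0, 0, -1, 1.
Σ = − 7^4 + 7^8 = 5762400.
N = 5762400/8 = 720300.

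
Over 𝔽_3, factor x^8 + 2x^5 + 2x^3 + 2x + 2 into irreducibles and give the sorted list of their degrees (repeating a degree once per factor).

Write g(x) = x^8 + 2x^5 + 2x^3 + 2x + 2.
Roots in 𝔽_3: g(0) = 2; g(1) = 0 → root; g(2) = 0 → root.
Linear factors from roots: (x + 2), (x + 1).
Complete factorization: g(x) = (x + 1)·(x + 2)·(x^3 + 2x + 1)^2.
Factor degrees with multiplicity: 1 + 1 + 3 + 3 = 8.

1, 1, 3, 3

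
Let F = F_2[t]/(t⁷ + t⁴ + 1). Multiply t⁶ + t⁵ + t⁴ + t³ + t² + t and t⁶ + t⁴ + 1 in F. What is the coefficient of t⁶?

1

Multiply in F_2[t]: (t⁶ + t⁵ + t⁴ + t³ + t² + t)·(t⁶ + t⁴ + 1) = t¹² + t¹¹ + t⁴ + t³ + t² + t.
Reduce using t⁷ ≡ t⁴ + 1 (mod t⁷ + t⁴ + 1).
Reduced: t⁶ + t³.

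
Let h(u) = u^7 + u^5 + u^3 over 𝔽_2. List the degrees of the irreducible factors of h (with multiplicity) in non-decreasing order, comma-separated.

1, 1, 1, 2, 2

Roots in 𝔽_2: h(0) = 0 → root; h(1) = 1.
Linear factors from roots: (u).
Complete factorization: h(u) = (u)^3·(u^2 + u + 1)^2.
Factor degrees with multiplicity: 1 + 1 + 1 + 2 + 2 = 7.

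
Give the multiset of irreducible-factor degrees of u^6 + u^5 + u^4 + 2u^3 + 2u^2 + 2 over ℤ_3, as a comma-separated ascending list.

1, 1, 1, 3

Write f(u) = u^6 + u^5 + u^4 + 2u^3 + 2u^2 + 2.
Roots in ℤ_3: f(0) = 2; f(1) = 0 → root; f(2) = 0 → root.
Linear factors from roots: (u + 2), (u + 1).
Complete factorization: f(u) = (u + 2)·(u + 1)^2·(u^3 + 2u + 1).
Factor degrees with multiplicity: 1 + 1 + 1 + 3 = 6.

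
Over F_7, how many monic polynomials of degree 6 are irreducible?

19544

By the necklace-counting formula, N_7(6) = (1/6) Σ_{d|6} μ(6/d)·7^d.
Divisors of 6: 1, 2, 3, 6; μ(6/d) for each: 1, -1, -1, 1.
Σ = 7^1 − 7^2 − 7^3 + 7^6 = 117264.
N = 117264/6 = 19544.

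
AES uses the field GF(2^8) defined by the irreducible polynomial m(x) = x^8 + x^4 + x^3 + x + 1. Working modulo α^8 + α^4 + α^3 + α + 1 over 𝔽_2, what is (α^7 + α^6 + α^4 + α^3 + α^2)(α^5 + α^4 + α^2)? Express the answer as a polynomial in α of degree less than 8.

α^7 + α^6 + α^5 + α^3 + α^2

Multiply in 𝔽_2[α]: (α^7 + α^6 + α^4 + α^3 + α^2)·(α^5 + α^4 + α^2) = α^12 + α^10 + α^8 + α^5 + α^4.
Reduce using α^8 ≡ α^4 + α^3 + α + 1 (mod α^8 + α^4 + α^3 + α + 1).
Reduced: α^7 + α^6 + α^5 + α^3 + α^2.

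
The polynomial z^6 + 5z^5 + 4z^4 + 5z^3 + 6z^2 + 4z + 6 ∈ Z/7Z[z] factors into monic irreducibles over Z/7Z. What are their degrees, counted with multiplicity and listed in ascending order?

Write f(z) = z^6 + 5z^5 + 4z^4 + 5z^3 + 6z^2 + 4z + 6.
Complete factorization: f(z) = (z^6 + 5z^5 + 4z^4 + 5z^3 + 6z^2 + 4z + 6).
Factor degrees with multiplicity: 6 = 6.

6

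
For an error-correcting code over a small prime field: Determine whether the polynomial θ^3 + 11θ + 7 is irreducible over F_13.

Yes

Write P(θ) = θ^3 + 11θ + 7.
Check each element of F_13 for a root: P(0)=7, P(1)=6, P(2)=11, P(3)=2, P(4)=11, P(5)=5, P(6)=3, P(7)=11, P(8)=9, P(9)=3, P(10)=12, P(11)=3, P(12)=8.
No roots. A degree-3 polynomial over a field with no linear factor is irreducible.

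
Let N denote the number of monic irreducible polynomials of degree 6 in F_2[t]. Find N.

By the necklace-counting formula, N_2(6) = (1/6) Σ_{d|6} μ(6/d)·2^d.
Divisors of 6: 1, 2, 3, 6; μ(6/d) for each: 1, -1, -1, 1.
Σ = 2^1 − 2^2 − 2^3 + 2^6 = 54.
N = 54/6 = 9.

9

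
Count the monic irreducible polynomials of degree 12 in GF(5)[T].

20343700

The number of monic irreducibles of degree 12 over GF(5) is (1/12)·Σ_{d∣12} μ(12/d) 5^d.
Divisors of 12: 1, 2, 3, 4, 6, 12; μ(12/d) for each: 0, 1, 0, -1, -1, 1.
Σ = 5^2 − 5^4 − 5^6 + 5^12 = 244124400.
N = 244124400/12 = 20343700.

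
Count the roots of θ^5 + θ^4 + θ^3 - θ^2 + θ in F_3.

Write h(θ) = θ^5 + θ^4 + θ^3 - θ^2 + θ.
Evaluate at each of the 3 elements of F_3:
h(0) = 0 → root; h(1) = 0 → root; h(2) = 0 → root.
Roots: {0, 1, 2}.

3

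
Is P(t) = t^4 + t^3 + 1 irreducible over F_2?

Check for roots in F_2: P(0) = 1; P(1) = 1.
No roots, so no linear factors.
Monic irreducibles of degree 2 over GF(2): t^2 + t + 1.
None of them divide P (all give nonzero remainder).
No irreducible factor of degree ≤ 2 exists, so P is irreducible over GF(2).

Yes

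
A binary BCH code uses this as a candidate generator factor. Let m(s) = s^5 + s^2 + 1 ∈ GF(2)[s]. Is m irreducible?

Yes

Check for roots in GF(2): m(0) = 1; m(1) = 1.
No roots, so no linear factors.
Monic irreducibles of degree 2 over GF(2): s^2 + s + 1.
None of them divide m (all give nonzero remainder).
No irreducible factor of degree ≤ 2 exists, so m is irreducible over GF(2).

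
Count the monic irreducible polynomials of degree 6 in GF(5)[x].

By the necklace-counting formula, N_5(6) = (1/6) Σ_{d|6} μ(6/d)·5^d.
Divisors of 6: 1, 2, 3, 6; μ(6/d) for each: 1, -1, -1, 1.
Σ = 5^1 − 5^2 − 5^3 + 5^6 = 15480.
N = 15480/6 = 2580.

2580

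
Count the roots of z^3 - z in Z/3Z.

3

Write P(z) = z^3 - z.
Evaluate at each of the 3 elements of Z/3Z:
P(0) = 0 → root; P(1) = 0 → root; P(2) = 0 → root.
Roots: {0, 1, 2}.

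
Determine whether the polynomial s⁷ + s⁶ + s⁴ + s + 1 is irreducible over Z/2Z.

Write h(s) = s⁷ + s⁶ + s⁴ + s + 1.
Check for roots in Z/2Z: h(0) = 1; h(1) = 1.
No roots, so no linear factors.
Monic irreducibles of degree 2 over GF(2): s² + s + 1.
None of them divide h (all give nonzero remainder).
Monic irreducibles of degree 3 over GF(2): s³ + s + 1, s³ + s² + 1.
None of them divide h (all give nonzero remainder).
No irreducible factor of degree ≤ 3 exists, so h is irreducible over GF(2).

Yes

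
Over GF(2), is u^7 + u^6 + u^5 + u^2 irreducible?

No

Write m(u) = u^7 + u^6 + u^5 + u^2.
Check for roots in GF(2): m(0) = 0 → root; m(1) = 0 → root.
m(0) = 0, so (u) divides m(u); m is reducible.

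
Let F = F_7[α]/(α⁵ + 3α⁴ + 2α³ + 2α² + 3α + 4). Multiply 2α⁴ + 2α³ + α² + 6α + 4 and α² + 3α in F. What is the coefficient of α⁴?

4

Multiply in F_7[α]: (2α⁴ + 2α³ + α² + 6α + 4)·(α² + 3α) = 2α⁶ + α⁵ + 2α³ + α² + 5α.
Reduce using α⁵ ≡ 4α⁴ + 5α³ + 5α² + 4α + 3 (mod α⁵ + 3α⁴ + 2α³ + 2α² + 3α + 4).
Reduced: 4α⁴ + α³ + 5α² + 5α + 6.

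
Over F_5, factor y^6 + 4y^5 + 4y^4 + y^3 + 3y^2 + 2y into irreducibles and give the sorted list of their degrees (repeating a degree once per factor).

Write h(y) = y^6 + 4y^5 + 4y^4 + y^3 + 3y^2 + 2y.
Roots in F_5: h(0) = 0 → root; h(1) = 0 → root; h(2) = 0 → root; h(3) = 0 → root; h(4) = 1.
Linear factors from roots: (y), (y + 4), (y + 3), (y + 2).
Complete factorization: h(y) = (y)·(y + 2)·(y + 3)·(y + 4)·(y^2 + 3).
Factor degrees with multiplicity: 1 + 1 + 1 + 1 + 2 = 6.

1, 1, 1, 1, 2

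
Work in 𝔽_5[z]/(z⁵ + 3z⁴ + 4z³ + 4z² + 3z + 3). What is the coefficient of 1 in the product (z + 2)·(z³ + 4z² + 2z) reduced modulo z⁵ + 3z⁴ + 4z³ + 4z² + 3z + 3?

Multiply in 𝔽_5[z]: (z + 2)·(z³ + 4z² + 2z) = z⁴ + z³ + 4z.
Reduced: z⁴ + z³ + 4z.

0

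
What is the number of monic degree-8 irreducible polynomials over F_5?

By the necklace-counting formula, N_5(8) = (1/8) Σ_{d|8} μ(8/d)·5^d.
Divisors of 8: 1, 2, 4, 8; μ(8/d) for each: 0, 0, -1, 1.
Σ = − 5^4 + 5^8 = 390000.
N = 390000/8 = 48750.

48750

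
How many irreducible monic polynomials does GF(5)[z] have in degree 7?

By the necklace-counting formula, N_5(7) = (1/7) Σ_{d|7} μ(7/d)·5^d.
Divisors of 7: 1, 7; μ(7/d) for each: -1, 1.
Σ = − 5^1 + 5^7 = 78120.
N = 78120/7 = 11160.

11160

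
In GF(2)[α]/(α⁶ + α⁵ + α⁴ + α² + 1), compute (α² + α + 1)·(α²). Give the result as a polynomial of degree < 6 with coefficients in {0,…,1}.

α^4 + α^3 + α^2

Multiply in GF(2)[α]: (α² + α + 1)·(α²) = α⁴ + α³ + α².
Reduced: α⁴ + α³ + α².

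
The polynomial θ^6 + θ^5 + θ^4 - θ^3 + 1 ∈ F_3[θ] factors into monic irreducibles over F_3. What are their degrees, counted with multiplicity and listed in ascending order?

Write h(θ) = θ^6 + θ^5 + θ^4 - θ^3 + 1.
Roots in F_3: h(0) = 1; h(1) = 0 → root; h(2) = 0 → root.
Linear factors from roots: (θ - 1), (θ + 1).
Complete factorization: h(θ) = (θ + 1)·(θ - 1)^2·(θ^3 - θ^2 + θ + 1).
Factor degrees with multiplicity: 1 + 1 + 1 + 3 = 6.

1, 1, 1, 3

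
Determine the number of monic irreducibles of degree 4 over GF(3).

18

x^(3^4) − x is the product of all monic irreducibles of degree dividing 4; Möbius inversion gives N = (1/4) Σ μ(4/d)·3^d.
Divisors of 4: 1, 2, 4; μ(4/d) for each: 0, -1, 1.
Σ = − 3^2 + 3^4 = 72.
N = 72/4 = 18.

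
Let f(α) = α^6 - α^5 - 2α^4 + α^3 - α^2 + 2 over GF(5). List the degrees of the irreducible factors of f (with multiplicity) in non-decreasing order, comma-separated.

1, 1, 2, 2

Roots in GF(5): f(0) = 2; f(1) = 0 → root; f(2) = 1; f(3) = 4; f(4) = 0 → root.
Linear factors from roots: (α - 1), (α + 1).
Complete factorization: f(α) = (α + 1)·(α - 1)·(α^2 + α + 2)·(α^2 - 2α - 1).
Factor degrees with multiplicity: 1 + 1 + 2 + 2 = 6.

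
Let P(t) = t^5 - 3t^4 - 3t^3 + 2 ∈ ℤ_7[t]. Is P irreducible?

Check for roots in ℤ_7: P(0) = 2; P(1) = 4; P(2) = 4; P(3) = 5; P(4) = 3; P(5) = 2; P(6) = 1.
No roots, so no linear factors.
Degree-2 irreducible divisors: test the 21 monic irreducibles of degree 2 over GF(7).
None of them divide P (all give nonzero remainder).
No irreducible factor of degree ≤ 2 exists, so P is irreducible over GF(7).

Yes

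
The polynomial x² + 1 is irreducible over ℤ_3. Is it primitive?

No

Write f(x) = x² + 1.
|GF(3^2)^×| = 3^2 − 1 = 8. Prime factorization: 8 = 2^3.
f is primitive ⇔ x has order 8 in GF(3)[x]/(f), i.e. x^(8/q) ≠ 1 for each prime q | 8.
x^(4) mod f = 1
Since x^(4) = 1, the order of x divides 4 < 8; not primitive.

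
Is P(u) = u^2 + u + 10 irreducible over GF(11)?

No

Check each element of GF(11) for a root: P(0)=10, P(1)=1, P(2)=5, P(3)=0, P(4)=8, P(5)=7, P(6)=8, P(7)=0, P(8)=5, P(9)=1, P(10)=10.
P(3) = 0, so (u − 3) divides P(u); P is reducible.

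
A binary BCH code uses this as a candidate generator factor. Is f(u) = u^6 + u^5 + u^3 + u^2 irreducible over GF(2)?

Check for roots in GF(2): f(0) = 0 → root; f(1) = 0 → root.
f(0) = 0, so (u) divides f(u); f is reducible.

No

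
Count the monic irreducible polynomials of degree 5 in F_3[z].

By the necklace-counting formula, N_3(5) = (1/5) Σ_{d|5} μ(5/d)·3^d.
Divisors of 5: 1, 5; μ(5/d) for each: -1, 1.
Σ = − 3^1 + 3^5 = 240.
N = 240/5 = 48.

48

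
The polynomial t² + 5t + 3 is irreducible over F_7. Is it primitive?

Yes

Write f(t) = t² + 5t + 3.
|GF(7^2)^×| = 7^2 − 1 = 48. Prime factorization: 48 = 2^4·3.
f is primitive ⇔ t has order 48 in GF(7)[t]/(f), i.e. t^(48/q) ≠ 1 for each prime q | 48.
t^(24) mod f = 6.
t^(16) mod f = 2.
None equal 1, so t has full order 48; f is primitive.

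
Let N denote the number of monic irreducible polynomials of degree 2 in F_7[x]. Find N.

By the necklace-counting formula, N_7(2) = (1/2) Σ_{d|2} μ(2/d)·7^d.
Divisors of 2: 1, 2; μ(2/d) for each: -1, 1.
Σ = − 7^1 + 7^2 = 42.
N = 42/2 = 21.

21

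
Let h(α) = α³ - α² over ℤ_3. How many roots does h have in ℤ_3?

2

Evaluate at each of the 3 elements of ℤ_3:
h(0) = 0 → root; h(1) = 0 → root; h(2) = 1.
Roots: {0, 1}.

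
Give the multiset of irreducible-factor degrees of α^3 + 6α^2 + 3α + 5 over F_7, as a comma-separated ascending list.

Write h(α) = α^3 + 6α^2 + 3α + 5.
Linear factors from roots: (α + 1).
Complete factorization: h(α) = (α + 1)·(α^2 + 5α + 5).
Factor degrees with multiplicity: 1 + 2 = 3.

1, 2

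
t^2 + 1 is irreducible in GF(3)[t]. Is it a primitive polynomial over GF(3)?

No

Write f(t) = t^2 + 1.
|GF(3^2)^×| = 3^2 − 1 = 8. Prime factorization: 8 = 2^3.
f is primitive ⇔ t has order 8 in GF(3)[t]/(f), i.e. t^(8/q) ≠ 1 for each prime q | 8.
t^(4) mod f = 1
Since t^(4) = 1, the order of t divides 4 < 8; not primitive.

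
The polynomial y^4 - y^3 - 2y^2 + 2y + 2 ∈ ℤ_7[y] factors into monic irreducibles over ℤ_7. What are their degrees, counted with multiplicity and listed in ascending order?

1, 1, 2

Write g(y) = y^4 - y^3 - 2y^2 + 2y + 2.
Linear factors from roots: (y + 2), (y + 1).
Complete factorization: g(y) = (y + 1)·(y + 2)·(y^2 + 3y + 1).
Factor degrees with multiplicity: 1 + 1 + 2 = 4.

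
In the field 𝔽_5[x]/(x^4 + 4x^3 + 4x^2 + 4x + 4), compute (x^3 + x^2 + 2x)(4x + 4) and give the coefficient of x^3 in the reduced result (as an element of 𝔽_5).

2

Multiply in 𝔽_5[x]: (x^3 + x^2 + 2x)·(4x + 4) = 4x^4 + 3x^3 + 2x^2 + 3x.
Reduce using x^4 ≡ x^3 + x^2 + x + 1 (mod x^4 + 4x^3 + 4x^2 + 4x + 4).
Reduced: 2x^3 + x^2 + 2x + 4.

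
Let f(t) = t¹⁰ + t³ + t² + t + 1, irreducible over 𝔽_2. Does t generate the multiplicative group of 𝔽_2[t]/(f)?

|GF(2^10)^×| = 2^10 − 1 = 1023. Prime factorization: 1023 = 3·11·31.
f is primitive ⇔ t has order 1023 in GF(2)[t]/(f), i.e. t^(1023/q) ≠ 1 for each prime q | 1023.
t^(341) mod f = 1
t^(93) mod f = t⁷ + t⁶ + t⁵ + t⁴ + t².
t^(33) mod f = t⁵ + t⁴ + t³ + t.
Since t^(341) = 1, the order of t divides 341 < 1023; not primitive.

No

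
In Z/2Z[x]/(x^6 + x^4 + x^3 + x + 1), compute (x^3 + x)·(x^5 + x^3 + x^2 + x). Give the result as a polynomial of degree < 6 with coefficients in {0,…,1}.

x^4 + x^3 + x + 1

Multiply in Z/2Z[x]: (x^3 + x)·(x^5 + x^3 + x^2 + x) = x^8 + x^5 + x^3 + x^2.
Reduce using x^6 ≡ x^4 + x^3 + x + 1 (mod x^6 + x^4 + x^3 + x + 1).
Reduced: x^4 + x^3 + x + 1.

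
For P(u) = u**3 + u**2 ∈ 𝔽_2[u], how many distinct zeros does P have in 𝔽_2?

Evaluate at each of the 2 elements of 𝔽_2:
P(0) = 0 → root; P(1) = 0 → root.
Roots: {0, 1}.

2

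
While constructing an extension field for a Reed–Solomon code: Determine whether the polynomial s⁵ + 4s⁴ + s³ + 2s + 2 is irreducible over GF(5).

Write g(s) = s⁵ + 4s⁴ + s³ + 2s + 2.
Check for roots in GF(5): g(0) = 2; g(1) = 0 → root; g(2) = 0 → root; g(3) = 2; g(4) = 2.
g(1) = 0, so (s − 1) divides g(s); g is reducible.

No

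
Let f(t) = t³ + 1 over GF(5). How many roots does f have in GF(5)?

Evaluate at each of the 5 elements of GF(5):
f(0) = 1; f(1) = 2; f(2) = 4; f(3) = 3; f(4) = 0 → root.
Roots: {4}.

1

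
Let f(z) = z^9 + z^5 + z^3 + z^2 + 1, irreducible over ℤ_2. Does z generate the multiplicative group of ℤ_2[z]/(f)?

|GF(2^9)^×| = 2^9 − 1 = 511. Prime factorization: 511 = 7·73.
f is primitive ⇔ z has order 511 in GF(2)[z]/(f), i.e. z^(511/q) ≠ 1 for each prime q | 511.
z^(73) mod f = z^7 + z^6 + z^4 + z^3 + z^2 + z + 1.
z^(7) mod f = z^7.
None equal 1, so z has full order 511; f is primitive.

Yes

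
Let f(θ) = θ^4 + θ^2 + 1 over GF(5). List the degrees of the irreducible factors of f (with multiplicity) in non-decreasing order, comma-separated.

2, 2

Roots in GF(5): f(0) = 1; f(1) = 3; f(2) = 1; f(3) = 1; f(4) = 3.
Complete factorization: f(θ) = (θ^2 + θ + 1)·(θ^2 + 4θ + 1).
Factor degrees with multiplicity: 2 + 2 = 4.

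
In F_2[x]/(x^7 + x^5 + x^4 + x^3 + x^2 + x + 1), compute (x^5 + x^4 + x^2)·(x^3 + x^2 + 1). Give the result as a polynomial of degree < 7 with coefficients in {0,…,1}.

x^5 + x^4 + x^3 + x

Multiply in F_2[x]: (x^5 + x^4 + x^2)·(x^3 + x^2 + 1) = x^8 + x^6 + x^2.
Reduce using x^7 ≡ x^5 + x^4 + x^3 + x^2 + x + 1 (mod x^7 + x^5 + x^4 + x^3 + x^2 + x + 1).
Reduced: x^5 + x^4 + x^3 + x.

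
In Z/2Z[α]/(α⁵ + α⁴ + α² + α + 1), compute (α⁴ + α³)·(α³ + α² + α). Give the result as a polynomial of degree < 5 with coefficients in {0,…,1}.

Multiply in Z/2Z[α]: (α⁴ + α³)·(α³ + α² + α) = α⁷ + α⁴.
Reduce using α⁵ ≡ α⁴ + α² + α + 1 (mod α⁵ + α⁴ + α² + α + 1).
Reduced: α⁴ + α² + 1.

α^4 + α^2 + 1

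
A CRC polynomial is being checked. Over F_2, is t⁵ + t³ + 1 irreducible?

Yes

Write m(t) = t⁵ + t³ + 1.
Check for roots in F_2: m(0) = 1; m(1) = 1.
No roots, so no linear factors.
Monic irreducibles of degree 2 over GF(2): t² + t + 1.
None of them divide m (all give nonzero remainder).
No irreducible factor of degree ≤ 2 exists, so m is irreducible over GF(2).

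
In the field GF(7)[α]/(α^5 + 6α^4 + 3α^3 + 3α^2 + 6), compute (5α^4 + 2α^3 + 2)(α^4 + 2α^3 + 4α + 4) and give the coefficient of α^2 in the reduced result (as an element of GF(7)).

4

Multiply in GF(7)[α]: (5α^4 + 2α^3 + 2)·(α^4 + 2α^3 + 4α + 4) = 5α^8 + 5α^7 + 4α^6 + 6α^5 + 2α^4 + 5α^3 + α + 1.
Reduce using α^5 ≡ α^4 + 4α^3 + 4α^2 + 1 (mod α^5 + 6α^4 + 3α^3 + 3α^2 + 6).
Reduced: 5α^4 + 4α^2 + 3.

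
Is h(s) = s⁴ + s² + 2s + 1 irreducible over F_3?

Yes

Check for roots in F_3: h(0) = 1; h(1) = 2; h(2) = 1.
No roots, so no linear factors.
Monic irreducibles of degree 2 over GF(3): s² + 1, s² + s + 2, s² + 2s + 2.
None of them divide h (all give nonzero remainder).
No irreducible factor of degree ≤ 2 exists, so h is irreducible over GF(3).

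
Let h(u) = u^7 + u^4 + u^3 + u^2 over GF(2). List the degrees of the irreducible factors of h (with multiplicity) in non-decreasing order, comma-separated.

Roots in GF(2): h(0) = 0 → root; h(1) = 0 → root.
Linear factors from roots: (u), (u + 1).
Complete factorization: h(u) = (u)^2·(u + 1)^2·(u^3 + u + 1).
Factor degrees with multiplicity: 1 + 1 + 1 + 1 + 3 = 7.

1, 1, 1, 1, 3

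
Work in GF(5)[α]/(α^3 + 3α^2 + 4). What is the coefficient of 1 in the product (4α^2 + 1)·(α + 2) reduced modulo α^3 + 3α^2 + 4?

1

Multiply in GF(5)[α]: (4α^2 + 1)·(α + 2) = 4α^3 + 3α^2 + α + 2.
Reduce using α^3 ≡ 2α^2 + 1 (mod α^3 + 3α^2 + 4).
Reduced: α^2 + α + 1.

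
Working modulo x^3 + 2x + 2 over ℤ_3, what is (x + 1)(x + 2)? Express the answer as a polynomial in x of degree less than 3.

x^2 + 2

Multiply in ℤ_3[x]: (x + 1)·(x + 2) = x^2 + 2.
Reduced: x^2 + 2.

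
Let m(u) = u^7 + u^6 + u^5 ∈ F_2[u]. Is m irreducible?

Check for roots in F_2: m(0) = 0 → root; m(1) = 1.
m(0) = 0, so (u) divides m(u); m is reducible.

No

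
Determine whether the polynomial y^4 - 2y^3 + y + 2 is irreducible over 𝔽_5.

Yes

Write f(y) = y^4 - 2y^3 + y + 2.
Check for roots in 𝔽_5: f(0) = 2; f(1) = 2; f(2) = 4; f(3) = 2; f(4) = 4.
No roots, so no linear factors.
Degree-2 irreducible divisors: test the 10 monic irreducibles of degree 2 over GF(5).
None of them divide f (all give nonzero remainder).
No irreducible factor of degree ≤ 2 exists, so f is irreducible over GF(5).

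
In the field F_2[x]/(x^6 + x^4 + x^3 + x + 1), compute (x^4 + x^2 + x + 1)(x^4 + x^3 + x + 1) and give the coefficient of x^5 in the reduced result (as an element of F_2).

Multiply in F_2[x]: (x^4 + x^2 + x + 1)·(x^4 + x^3 + x + 1) = x^8 + x^7 + x^6 + x^5 + x^4 + 1.
Reduce using x^6 ≡ x^4 + x^3 + x + 1 (mod x^6 + x^4 + x^3 + x + 1).
Reduced: x^5 + x^3 + x + 1.

1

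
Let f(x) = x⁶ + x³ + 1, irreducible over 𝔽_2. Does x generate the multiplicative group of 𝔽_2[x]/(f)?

|GF(2^6)^×| = 2^6 − 1 = 63. Prime factorization: 63 = 3^2·7.
f is primitive ⇔ x has order 63 in GF(2)[x]/(f), i.e. x^(63/q) ≠ 1 for each prime q | 63.
x^(21) mod f = x³.
x^(9) mod f = 1
Since x^(9) = 1, the order of x divides 9 < 63; not primitive.

No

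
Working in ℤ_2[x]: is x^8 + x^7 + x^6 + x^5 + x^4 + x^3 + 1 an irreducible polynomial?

Yes

Write g(x) = x^8 + x^7 + x^6 + x^5 + x^4 + x^3 + 1.
Check for roots in ℤ_2: g(0) = 1; g(1) = 1.
No roots, so no linear factors.
Monic irreducibles of degree 2 over GF(2): x^2 + x + 1.
None of them divide g (all give nonzero remainder).
Monic irreducibles of degree 3 over GF(2): x^3 + x + 1, x^3 + x^2 + 1.
None of them divide g (all give nonzero remainder).
Monic irreducibles of degree 4 over GF(2): x^4 + x + 1, x^4 + x^3 + 1, x^4 + x^3 + x^2 + x + 1.
None of them divide g (all give nonzero remainder).
No irreducible factor of degree ≤ 4 exists, so g is irreducible over GF(2).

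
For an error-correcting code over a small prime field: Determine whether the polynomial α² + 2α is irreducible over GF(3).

Write g(α) = α² + 2α.
Check for roots in GF(3): g(0) = 0 → root; g(1) = 0 → root; g(2) = 2.
g(0) = 0, so (α) divides g(α); g is reducible.

No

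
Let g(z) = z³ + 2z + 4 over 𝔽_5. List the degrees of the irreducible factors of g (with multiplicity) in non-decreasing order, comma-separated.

3

Roots in 𝔽_5: g(0) = 4; g(1) = 2; g(2) = 1; g(3) = 2; g(4) = 1.
Complete factorization: g(z) = (z³ + 2z + 4).
Factor degrees with multiplicity: 3 = 3.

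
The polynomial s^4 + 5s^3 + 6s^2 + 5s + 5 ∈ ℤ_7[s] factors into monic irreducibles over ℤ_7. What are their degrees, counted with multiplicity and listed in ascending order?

2, 2

Write h(s) = s^4 + 5s^3 + 6s^2 + 5s + 5.
Complete factorization: h(s) = (s^2 + 1)·(s^2 + 5s + 5).
Factor degrees with multiplicity: 2 + 2 = 4.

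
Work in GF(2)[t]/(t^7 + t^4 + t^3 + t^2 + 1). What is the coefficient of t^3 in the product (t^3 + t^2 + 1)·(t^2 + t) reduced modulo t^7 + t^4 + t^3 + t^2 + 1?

1

Multiply in GF(2)[t]: (t^3 + t^2 + 1)·(t^2 + t) = t^5 + t^3 + t^2 + t.
Reduced: t^5 + t^3 + t^2 + t.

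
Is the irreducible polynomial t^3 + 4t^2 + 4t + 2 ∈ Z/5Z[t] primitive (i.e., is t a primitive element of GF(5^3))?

Write f(t) = t^3 + 4t^2 + 4t + 2.
|GF(5^3)^×| = 5^3 − 1 = 124. Prime factorization: 124 = 2^2·31.
f is primitive ⇔ t has order 124 in GF(5)[t]/(f), i.e. t^(124/q) ≠ 1 for each prime q | 124.
t^(62) mod f = 4.
t^(4) mod f = 2t^2 + 4t + 3.
None equal 1, so t has full order 124; f is primitive.

Yes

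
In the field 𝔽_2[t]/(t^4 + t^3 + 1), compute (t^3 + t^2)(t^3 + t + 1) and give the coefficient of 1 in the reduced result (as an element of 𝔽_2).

1

Multiply in 𝔽_2[t]: (t^3 + t^2)·(t^3 + t + 1) = t^6 + t^5 + t^4 + t^2.
Reduce using t^4 ≡ t^3 + 1 (mod t^4 + t^3 + 1).
Reduced: t^3 + 1.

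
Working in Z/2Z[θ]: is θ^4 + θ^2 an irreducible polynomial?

Write P(θ) = θ^4 + θ^2.
Check for roots in Z/2Z: P(0) = 0 → root; P(1) = 0 → root.
P(0) = 0, so (θ) divides P(θ); P is reducible.

No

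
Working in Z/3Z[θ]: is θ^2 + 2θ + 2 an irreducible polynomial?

Write P(θ) = θ^2 + 2θ + 2.
Check for roots in Z/3Z: P(0) = 2; P(1) = 2; P(2) = 1.
No roots. A degree-2 polynomial over a field with no linear factor is irreducible.

Yes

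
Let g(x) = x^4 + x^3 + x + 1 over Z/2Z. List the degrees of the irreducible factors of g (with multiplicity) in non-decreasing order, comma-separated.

1, 1, 2

Roots in Z/2Z: g(0) = 1; g(1) = 0 → root.
Linear factors from roots: (x + 1).
Complete factorization: g(x) = (x + 1)^2·(x^2 + x + 1).
Factor degrees with multiplicity: 1 + 1 + 2 = 4.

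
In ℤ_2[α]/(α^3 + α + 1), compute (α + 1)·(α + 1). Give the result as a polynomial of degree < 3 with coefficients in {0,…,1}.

Multiply in ℤ_2[α]: (α + 1)·(α + 1) = α^2 + 1.
Reduced: α^2 + 1.

α^2 + 1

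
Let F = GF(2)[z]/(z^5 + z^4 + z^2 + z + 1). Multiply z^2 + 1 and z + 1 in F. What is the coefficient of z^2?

Multiply in GF(2)[z]: (z^2 + 1)·(z + 1) = z^3 + z^2 + z + 1.
Reduced: z^3 + z^2 + z + 1.

1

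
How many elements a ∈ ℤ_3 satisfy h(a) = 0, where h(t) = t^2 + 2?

Evaluate at each of the 3 elements of ℤ_3:
h(0) = 2; h(1) = 0 → root; h(2) = 0 → root.
Roots: {1, 2}.

2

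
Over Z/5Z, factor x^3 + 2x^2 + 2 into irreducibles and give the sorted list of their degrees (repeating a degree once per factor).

Write h(x) = x^3 + 2x^2 + 2.
Roots in Z/5Z: h(0) = 2; h(1) = 0 → root; h(2) = 3; h(3) = 2; h(4) = 3.
Linear factors from roots: (x + 4).
Complete factorization: h(x) = (x + 4)·(x^2 + 3x + 3).
Factor degrees with multiplicity: 1 + 2 = 3.

1, 2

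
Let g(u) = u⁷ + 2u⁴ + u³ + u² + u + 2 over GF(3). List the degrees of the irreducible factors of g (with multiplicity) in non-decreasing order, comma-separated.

Roots in GF(3): g(0) = 2; g(1) = 2; g(2) = 2.
Complete factorization: g(u) = (u⁷ + 2u⁴ + u³ + u² + u + 2).
Factor degrees with multiplicity: 7 = 7.

7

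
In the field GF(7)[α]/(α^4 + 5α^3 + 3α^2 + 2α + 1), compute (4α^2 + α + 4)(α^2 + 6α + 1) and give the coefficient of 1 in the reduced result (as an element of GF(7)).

0

Multiply in GF(7)[α]: (4α^2 + α + 4)·(α^2 + 6α + 1) = 4α^4 + 4α^3 + 4α + 4.
Reduce using α^4 ≡ 2α^3 + 4α^2 + 5α + 6 (mod α^4 + 5α^3 + 3α^2 + 2α + 1).
Reduced: 5α^3 + 2α^2 + 3α.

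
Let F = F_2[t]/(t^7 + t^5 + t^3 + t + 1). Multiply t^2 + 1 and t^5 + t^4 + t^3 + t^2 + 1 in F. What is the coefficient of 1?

0

Multiply in F_2[t]: (t^2 + 1)·(t^5 + t^4 + t^3 + t^2 + 1) = t^7 + t^6 + t^3 + 1.
Reduce using t^7 ≡ t^5 + t^3 + t + 1 (mod t^7 + t^5 + t^3 + t + 1).
Reduced: t^6 + t^5 + t.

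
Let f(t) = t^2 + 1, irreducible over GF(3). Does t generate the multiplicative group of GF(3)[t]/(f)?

|GF(3^2)^×| = 3^2 − 1 = 8. Prime factorization: 8 = 2^3.
f is primitive ⇔ t has order 8 in GF(3)[t]/(f), i.e. t^(8/q) ≠ 1 for each prime q | 8.
t^(4) mod f = 1
Since t^(4) = 1, the order of t divides 4 < 8; not primitive.

No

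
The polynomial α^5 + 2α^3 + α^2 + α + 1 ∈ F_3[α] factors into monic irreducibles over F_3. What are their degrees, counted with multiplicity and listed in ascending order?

Write h(α) = α^5 + 2α^3 + α^2 + α + 1.
Roots in F_3: h(0) = 1; h(1) = 0 → root; h(2) = 1.
Linear factors from roots: (α + 2).
Complete factorization: h(α) = (α + 2)·(α^2 + 1)·(α^2 + α + 2).
Factor degrees with multiplicity: 1 + 2 + 2 = 5.

1, 2, 2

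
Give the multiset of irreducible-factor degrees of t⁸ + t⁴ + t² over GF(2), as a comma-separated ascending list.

1, 1, 3, 3

Write f(t) = t⁸ + t⁴ + t².
Roots in GF(2): f(0) = 0 → root; f(1) = 1.
Linear factors from roots: (t).
Complete factorization: f(t) = (t)^2·(t³ + t + 1)^2.
Factor degrees with multiplicity: 1 + 1 + 3 + 3 = 8.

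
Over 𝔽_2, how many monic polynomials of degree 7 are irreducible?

18

x^(2^7) − x is the product of all monic irreducibles of degree dividing 7; Möbius inversion gives N = (1/7) Σ μ(7/d)·2^d.
Divisors of 7: 1, 7; μ(7/d) for each: -1, 1.
Σ = − 2^1 + 2^7 = 126.
N = 126/7 = 18.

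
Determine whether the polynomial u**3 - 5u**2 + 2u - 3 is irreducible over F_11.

No

Write g(u) = u**3 - 5u**2 + 2u - 3.
Check each element of F_11 for a root: g(0)=8, g(1)=6, g(2)=0, g(3)=7, g(4)=0, g(5)=7, g(6)=1, g(7)=10, g(8)=7, g(9)=9, g(10)=0.
g(2) = 0, so (u − 2) divides g(u); g is reducible.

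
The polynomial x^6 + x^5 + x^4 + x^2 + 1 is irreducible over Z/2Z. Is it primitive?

Write f(x) = x^6 + x^5 + x^4 + x^2 + 1.
|GF(2^6)^×| = 2^6 − 1 = 63. Prime factorization: 63 = 3^2·7.
f is primitive ⇔ x has order 63 in GF(2)[x]/(f), i.e. x^(63/q) ≠ 1 for each prime q | 63.
x^(21) mod f = 1
x^(9) mod f = x^3 + 1.
Since x^(21) = 1, the order of x divides 21 < 63; not primitive.

No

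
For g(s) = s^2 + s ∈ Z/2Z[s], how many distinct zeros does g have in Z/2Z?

Evaluate at each of the 2 elements of Z/2Z:
g(0) = 0 → root; g(1) = 0 → root.
Roots: {0, 1}.

2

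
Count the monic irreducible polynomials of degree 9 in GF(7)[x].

4483696

By the necklace-counting formula, N_7(9) = (1/9) Σ_{d|9} μ(9/d)·7^d.
Divisors of 9: 1, 3, 9; μ(9/d) for each: 0, -1, 1.
Σ = − 7^3 + 7^9 = 40353264.
N = 40353264/9 = 4483696.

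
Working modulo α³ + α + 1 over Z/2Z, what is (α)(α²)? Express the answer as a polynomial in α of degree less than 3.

Multiply in Z/2Z[α]: (α)·(α²) = α³.
Reduce using α³ ≡ α + 1 (mod α³ + α + 1).
Reduced: α + 1.

α + 1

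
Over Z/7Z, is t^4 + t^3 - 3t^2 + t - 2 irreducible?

Yes

Write f(t) = t^4 + t^3 - 3t^2 + t - 2.
Check for roots in Z/7Z: f(0) = 5; f(1) = 5; f(2) = 5; f(3) = 5; f(4) = 1; f(5) = 6; f(6) = 1.
No roots, so no linear factors.
Degree-2 irreducible divisors: test the 21 monic irreducibles of degree 2 over GF(7).
None of them divide f (all give nonzero remainder).
No irreducible factor of degree ≤ 2 exists, so f is irreducible over GF(7).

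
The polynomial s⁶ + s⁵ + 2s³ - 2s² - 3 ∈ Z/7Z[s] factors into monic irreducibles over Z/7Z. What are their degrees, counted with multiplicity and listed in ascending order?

1, 2, 3

Write h(s) = s⁶ + s⁵ + 2s³ - 2s² - 3.
Linear factors from roots: (s + 1).
Complete factorization: h(s) = (s + 1)·(s² + 2)·(s³ - 2s + 2).
Factor degrees with multiplicity: 1 + 2 + 3 = 6.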